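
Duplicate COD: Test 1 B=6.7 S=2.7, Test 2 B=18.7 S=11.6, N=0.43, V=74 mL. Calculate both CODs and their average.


COD1 = 185.9 mg/L
COD2 = 330.1 mg/L
Average = 258.0 mg/L

COD1 = (6.7 - 2.7) x 0.43 x 8000 / 74 = 185.9 mg/L
COD2 = (18.7 - 11.6) x 0.43 x 8000 / 74 = 330.1 mg/L
Average = (185.9 + 330.1) / 2 = 258.0 mg/L


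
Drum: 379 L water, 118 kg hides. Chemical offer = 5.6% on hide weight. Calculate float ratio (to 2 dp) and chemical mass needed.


Float ratio = 379 / 118 = 3.21
Chemical = 118 x 5.6 / 100 = 6.608 kg


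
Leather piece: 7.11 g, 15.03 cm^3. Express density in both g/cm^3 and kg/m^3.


Density = 7.11 / 15.03 = 0.473 g/cm^3
Convert: 0.473 x 1000 = 473 kg/m^3


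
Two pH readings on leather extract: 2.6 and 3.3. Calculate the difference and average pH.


Difference = |2.6 - 3.3| = 0.7
Average = (2.6 + 3.3) / 2 = 2.95


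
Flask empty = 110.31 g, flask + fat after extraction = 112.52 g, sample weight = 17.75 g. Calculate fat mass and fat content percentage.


Fat mass = 112.52 - 110.31 = 2.21 g
Fat% = 2.21 / 17.75 x 100 = 12.5%


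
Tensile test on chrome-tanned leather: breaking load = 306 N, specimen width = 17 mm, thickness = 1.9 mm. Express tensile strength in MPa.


Cross-section = 17 x 1.9 = 32.3 mm^2
TS = 306 / 32.3 = 9.47 MPa
(1 N/mm^2 = 1 MPa)


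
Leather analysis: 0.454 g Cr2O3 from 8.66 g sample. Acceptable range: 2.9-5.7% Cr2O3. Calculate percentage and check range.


Cr2O3 = 5.24%
Within range: Yes


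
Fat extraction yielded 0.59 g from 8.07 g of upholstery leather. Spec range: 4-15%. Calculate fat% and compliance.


Fat content = 7.3%
Compliant: Yes

Fat% = 0.59 / 8.07 x 100 = 7.3%
Spec range: 4-15%
Compliant: Yes


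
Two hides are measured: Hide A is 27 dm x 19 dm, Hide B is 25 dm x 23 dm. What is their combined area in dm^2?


Hide A area = 27 x 19 = 513 dm^2
Hide B area = 25 x 23 = 575 dm^2
Total = 513 + 575 = 1088 dm^2


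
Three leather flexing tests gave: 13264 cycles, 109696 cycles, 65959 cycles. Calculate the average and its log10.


Average = 62973 cycles
log10 = 4.80


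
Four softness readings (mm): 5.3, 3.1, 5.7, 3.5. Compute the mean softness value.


Sum = 5.3 + 3.1 + 5.7 + 3.5
Mean = 17.6 / 4 = 4.40 mm


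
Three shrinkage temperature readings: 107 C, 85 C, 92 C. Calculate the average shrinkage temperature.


94.7 C


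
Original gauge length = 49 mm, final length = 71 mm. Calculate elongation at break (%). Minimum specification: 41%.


Elongation = 44.9%
Meets spec: Yes

Extension = 71 - 49 = 22 mm
Elongation = 22 / 49 x 100 = 44.9%
Minimum required: 41%
Meets specification: Yes


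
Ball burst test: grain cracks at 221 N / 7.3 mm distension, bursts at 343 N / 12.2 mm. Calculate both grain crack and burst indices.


Crack index = 221 / 7.3 = 30.3 N/mm
Burst index = 343 / 12.2 = 28.1 N/mm


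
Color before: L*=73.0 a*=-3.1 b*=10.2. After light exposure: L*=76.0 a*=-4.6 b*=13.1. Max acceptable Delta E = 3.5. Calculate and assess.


dL = 3.0, da = -1.5, db = 2.9
dE = sqrt((3.0)^2 + (-1.5)^2 + (2.9)^2) = 4.43
Max = 3.5
Passes: No


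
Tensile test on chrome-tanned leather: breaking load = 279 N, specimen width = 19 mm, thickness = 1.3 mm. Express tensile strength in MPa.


11.30 MPa


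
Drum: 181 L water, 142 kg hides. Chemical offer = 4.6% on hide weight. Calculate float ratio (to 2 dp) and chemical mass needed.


Float ratio = 181 / 142 = 1.27
Chemical = 142 x 4.6 / 100 = 6.532 kg


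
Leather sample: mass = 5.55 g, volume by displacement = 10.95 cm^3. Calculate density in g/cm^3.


0.507 g/cm^3

Density = mass / volume
Density = 5.55 / 10.95 = 0.507 g/cm^3


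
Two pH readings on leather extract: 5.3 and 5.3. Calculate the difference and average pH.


Difference = |5.3 - 5.3| = 0.0
Average = (5.3 + 5.3) / 2 = 5.30


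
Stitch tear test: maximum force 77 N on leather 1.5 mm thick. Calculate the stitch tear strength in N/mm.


Stitch tear strength = force / thickness
STS = 77 / 1.5 = 51.3 N/mm


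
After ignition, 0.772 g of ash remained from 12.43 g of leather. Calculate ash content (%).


Ash% = 0.772 / 12.43 x 100
Ash% = 6.21%


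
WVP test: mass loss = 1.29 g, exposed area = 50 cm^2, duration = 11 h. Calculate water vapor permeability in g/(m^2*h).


23.45 g/(m^2*h)


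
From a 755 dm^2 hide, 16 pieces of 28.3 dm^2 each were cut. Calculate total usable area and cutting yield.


Usable area = 452.8 dm^2
Yield = 60.0%

Total usable = 16 x 28.3 = 452.8 dm^2
Yield = 452.8 / 755 x 100 = 60.0%


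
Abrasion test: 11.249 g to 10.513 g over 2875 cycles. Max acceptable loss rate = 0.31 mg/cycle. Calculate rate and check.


Rate = 0.256 mg/cycle
Passes: Yes


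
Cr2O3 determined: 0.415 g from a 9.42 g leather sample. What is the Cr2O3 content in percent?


Cr2O3% = 0.415 / 9.42 x 100
Cr2O3% = 4.41%


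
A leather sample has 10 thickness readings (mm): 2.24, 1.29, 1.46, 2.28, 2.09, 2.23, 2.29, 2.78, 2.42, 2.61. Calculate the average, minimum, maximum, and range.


Average = 2.17 mm
Min = 1.29 mm
Max = 2.78 mm
Range = 1.49 mm

Sum = 21.69
Average = 21.69 / 10 = 2.17 mm
Minimum = 1.29 mm
Maximum = 2.78 mm
Range = 2.78 - 1.29 = 1.49 mm


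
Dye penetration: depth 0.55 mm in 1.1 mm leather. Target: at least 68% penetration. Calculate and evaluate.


Penetration = 0.55 / 1.1 x 100 = 50.0%
Target: 68%
Meets target: No


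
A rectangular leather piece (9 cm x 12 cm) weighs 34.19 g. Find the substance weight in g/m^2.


3165.7 g/m^2


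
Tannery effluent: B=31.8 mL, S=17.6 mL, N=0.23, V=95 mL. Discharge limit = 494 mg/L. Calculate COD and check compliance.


COD = 275.0 mg/L
Compliant: Yes


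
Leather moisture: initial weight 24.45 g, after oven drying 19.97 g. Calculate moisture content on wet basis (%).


Moisture = 24.45 - 19.97 = 4.48 g
MC = 4.48 / 24.45 x 100 = 18.3%


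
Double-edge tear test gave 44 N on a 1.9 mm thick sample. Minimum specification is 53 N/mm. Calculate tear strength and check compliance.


Tear strength = 44 / 1.9 = 23.2 N/mm
Required minimum = 53 N/mm
Compliant: No


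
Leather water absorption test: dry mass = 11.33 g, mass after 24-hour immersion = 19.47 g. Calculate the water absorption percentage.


Water absorbed = 19.47 - 11.33 = 8.14 g
WA% = 8.14 / 11.33 x 100 = 71.8%


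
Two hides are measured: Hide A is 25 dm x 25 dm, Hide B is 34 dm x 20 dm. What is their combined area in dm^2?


1305 dm^2

Hide A area = 25 x 25 = 625 dm^2
Hide B area = 34 x 20 = 680 dm^2
Total = 625 + 680 = 1305 dm^2


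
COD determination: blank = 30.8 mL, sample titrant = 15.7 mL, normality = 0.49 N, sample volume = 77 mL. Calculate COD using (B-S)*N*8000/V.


COD = (30.8 - 15.7) x 0.49 x 8000 / 77
COD = 15.1 x 0.49 x 8000 / 77
COD = 768.7 mg/L


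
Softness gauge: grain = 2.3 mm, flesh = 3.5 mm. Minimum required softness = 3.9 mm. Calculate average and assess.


Average = (2.3 + 3.5) / 2 = 2.90 mm
Minimum = 3.9 mm
Meets requirement: No


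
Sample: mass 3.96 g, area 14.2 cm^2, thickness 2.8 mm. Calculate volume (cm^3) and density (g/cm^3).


Thickness in cm = 2.8 / 10 = 0.28 cm
Volume = 14.2 x 0.28 = 3.976 cm^3
Density = 3.96 / 3.976 = 0.996 g/cm^3


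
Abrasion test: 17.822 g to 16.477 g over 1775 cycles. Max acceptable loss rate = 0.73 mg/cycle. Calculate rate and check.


Loss = 17.822 - 16.477 = 1.345 g
Rate = 1.345 g / 1775 cycles x 1000 = 0.758 mg/cycle
Max = 0.73 mg/cycle
Passes: No


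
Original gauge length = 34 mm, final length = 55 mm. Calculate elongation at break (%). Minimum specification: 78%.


Elongation = 61.8%
Meets spec: No

Extension = 55 - 34 = 21 mm
Elongation = 21 / 34 x 100 = 61.8%
Minimum required: 78%
Meets specification: No


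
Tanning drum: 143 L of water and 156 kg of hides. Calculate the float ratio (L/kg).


Float ratio = water / hide weight
Ratio = 143 / 156 = 0.9


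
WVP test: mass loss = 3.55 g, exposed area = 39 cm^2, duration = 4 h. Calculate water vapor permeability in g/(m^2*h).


227.56 g/(m^2*h)

WVP = mass_loss / (area x time) x 10000
WVP = 3.55 / (39 x 4) x 10000
WVP = 3.55 / 156 x 10000 = 227.56 g/(m^2*h)


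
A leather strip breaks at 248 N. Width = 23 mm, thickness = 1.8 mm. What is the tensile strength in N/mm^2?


Cross-sectional area = 23 x 1.8 = 41.4 mm^2
Tensile strength = 248 / 41.4 = 5.99 N/mm^2


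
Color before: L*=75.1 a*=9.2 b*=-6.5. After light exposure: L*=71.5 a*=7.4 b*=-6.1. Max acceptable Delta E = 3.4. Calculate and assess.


dL = -3.6, da = -1.8, db = 0.4
dE = sqrt((-3.6)^2 + (-1.8)^2 + (0.4)^2) = 4.04
Max = 3.4
Passes: No


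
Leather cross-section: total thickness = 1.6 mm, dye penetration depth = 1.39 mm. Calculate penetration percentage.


Penetration% = 1.39 / 1.6 x 100
Penetration = 86.9%


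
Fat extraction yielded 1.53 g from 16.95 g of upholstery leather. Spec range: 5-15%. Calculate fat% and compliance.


Fat content = 9.0%
Compliant: Yes

Fat% = 1.53 / 16.95 x 100 = 9.0%
Spec range: 5-15%
Compliant: Yes


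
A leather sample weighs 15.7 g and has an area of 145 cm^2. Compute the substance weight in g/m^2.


Substance weight = mass / area x 10000
SW = 15.7 / 145 x 10000
SW = 1082.8 g/m^2


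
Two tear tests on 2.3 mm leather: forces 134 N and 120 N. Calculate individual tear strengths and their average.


Tear 1 = 134 / 2.3 = 58.3 N/mm
Tear 2 = 120 / 2.3 = 52.2 N/mm
Average = (58.3 + 52.2) / 2 = 55.3 N/mm


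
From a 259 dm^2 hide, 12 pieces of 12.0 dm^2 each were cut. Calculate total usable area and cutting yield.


Usable area = 144.0 dm^2
Yield = 55.6%


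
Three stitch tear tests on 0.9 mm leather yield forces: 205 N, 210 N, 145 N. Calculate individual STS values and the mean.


STS1 = 227.8 N/mm
STS2 = 233.3 N/mm
STS3 = 161.1 N/mm
Mean = 207.4 N/mm

STS1 = 205 / 0.9 = 227.8 N/mm
STS2 = 210 / 0.9 = 233.3 N/mm
STS3 = 145 / 0.9 = 161.1 N/mm
Mean = (227.8 + 233.3 + 161.1) / 3 = 207.4 N/mm


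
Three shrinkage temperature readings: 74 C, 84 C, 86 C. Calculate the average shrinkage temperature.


81.3 C

Average = (74 + 84 + 86) / 3
Average = 244 / 3 = 81.3 C


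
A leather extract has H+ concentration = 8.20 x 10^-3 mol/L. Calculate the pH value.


pH = -log10[H+]
pH = -log10(8.20 x 10^-3) = 2.09


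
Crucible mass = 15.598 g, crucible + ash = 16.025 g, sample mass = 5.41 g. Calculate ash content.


Ash mass = 0.427 g
Ash content = 7.89%

Ash mass = 16.025 - 15.598 = 0.427 g
Ash% = 0.427 / 5.41 x 100 = 7.89%


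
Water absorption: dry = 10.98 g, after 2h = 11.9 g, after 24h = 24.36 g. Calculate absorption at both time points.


WA (2h) = (11.9 - 10.98) / 10.98 x 100 = 8.4%
WA (24h) = (24.36 - 10.98) / 10.98 x 100 = 121.9%


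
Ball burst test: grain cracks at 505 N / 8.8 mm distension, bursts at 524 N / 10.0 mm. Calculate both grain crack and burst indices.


Crack index = 57.4 N/mm
Burst index = 52.4 N/mm


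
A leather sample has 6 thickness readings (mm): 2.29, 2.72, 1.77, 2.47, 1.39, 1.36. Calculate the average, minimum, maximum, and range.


Sum = 12.00
Average = 12.00 / 6 = 2.00 mm
Minimum = 1.36 mm
Maximum = 2.72 mm
Range = 2.72 - 1.36 = 1.36 mm


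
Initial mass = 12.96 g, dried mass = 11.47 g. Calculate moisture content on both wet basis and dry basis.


Moisture lost = 12.96 - 11.47 = 1.49 g
Wet basis MC = 1.49 / 12.96 x 100 = 11.5%
Dry basis MC = 1.49 / 11.47 x 100 = 13.0%


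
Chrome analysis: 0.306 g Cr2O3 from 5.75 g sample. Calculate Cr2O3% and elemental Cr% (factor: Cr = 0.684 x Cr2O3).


Cr2O3% = 0.306 / 5.75 x 100 = 5.32%
Cr% = 5.32 x 0.684 = 3.64%


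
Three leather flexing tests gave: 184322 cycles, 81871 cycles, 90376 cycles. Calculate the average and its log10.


Average = 118856 cycles
log10 = 5.08

Average = (184322 + 81871 + 90376) / 3 = 118856 cycles
log10(118856) = 5.08


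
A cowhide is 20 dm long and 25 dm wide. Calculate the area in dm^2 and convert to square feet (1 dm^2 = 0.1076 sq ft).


500 dm^2
53.80 sq ft

Area = 20 x 25 = 500 dm^2
Conversion: 500 x 0.1076 = 53.80 sq ft


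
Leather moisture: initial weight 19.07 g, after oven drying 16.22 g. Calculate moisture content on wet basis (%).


14.9%

Moisture = 19.07 - 16.22 = 2.85 g
MC = 2.85 / 19.07 x 100 = 14.9%


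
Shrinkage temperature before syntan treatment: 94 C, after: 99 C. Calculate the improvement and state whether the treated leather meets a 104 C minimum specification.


Improvement = 5 C
Meets 104 C spec: No

Improvement = 99 - 94 = 5 C
Spec check: 99 C >= 104 C? No


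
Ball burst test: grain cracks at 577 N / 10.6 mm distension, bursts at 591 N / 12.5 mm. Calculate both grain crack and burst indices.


Crack index = 54.4 N/mm
Burst index = 47.3 N/mm

Crack index = 577 / 10.6 = 54.4 N/mm
Burst index = 591 / 12.5 = 47.3 N/mm


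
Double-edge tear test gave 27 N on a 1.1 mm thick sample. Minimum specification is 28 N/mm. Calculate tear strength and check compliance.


Tear strength = 24.5 N/mm
Compliant: No

Tear strength = 27 / 1.1 = 24.5 N/mm
Required minimum = 28 N/mm
Compliant: No


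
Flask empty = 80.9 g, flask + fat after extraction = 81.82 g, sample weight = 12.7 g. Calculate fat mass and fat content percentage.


Fat mass = 0.92 g
Fat content = 7.2%


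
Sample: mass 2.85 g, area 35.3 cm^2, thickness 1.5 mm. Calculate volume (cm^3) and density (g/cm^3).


Thickness in cm = 1.5 / 10 = 0.15 cm
Volume = 35.3 x 0.15 = 5.295 cm^3
Density = 2.85 / 5.295 = 0.538 g/cm^3


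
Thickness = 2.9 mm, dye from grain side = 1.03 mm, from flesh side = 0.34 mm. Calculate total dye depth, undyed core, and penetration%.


Total dyed = 1.37 mm
Undyed core = 1.53 mm
Penetration = 47.2%


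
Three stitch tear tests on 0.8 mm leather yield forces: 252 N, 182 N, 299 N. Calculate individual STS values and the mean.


STS1 = 252 / 0.8 = 315.0 N/mm
STS2 = 182 / 0.8 = 227.5 N/mm
STS3 = 299 / 0.8 = 373.8 N/mm
Mean = (315.0 + 227.5 + 373.8) / 3 = 305.4 N/mm


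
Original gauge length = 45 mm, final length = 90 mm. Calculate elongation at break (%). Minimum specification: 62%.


Extension = 90 - 45 = 45 mm
Elongation = 45 / 45 x 100 = 100.0%
Minimum required: 62%
Meets specification: Yes


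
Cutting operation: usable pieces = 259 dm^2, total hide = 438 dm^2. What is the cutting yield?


Yield = usable / total x 100
Yield = 259 / 438 x 100 = 59.1%


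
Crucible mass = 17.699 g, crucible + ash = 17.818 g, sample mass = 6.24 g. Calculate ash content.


Ash mass = 0.119 g
Ash content = 1.91%

Ash mass = 17.818 - 17.699 = 0.119 g
Ash% = 0.119 / 6.24 x 100 = 1.91%


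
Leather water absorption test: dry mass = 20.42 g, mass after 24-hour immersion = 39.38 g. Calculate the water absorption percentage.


Water absorbed = 39.38 - 20.42 = 18.96 g
WA% = 18.96 / 20.42 x 100 = 92.9%


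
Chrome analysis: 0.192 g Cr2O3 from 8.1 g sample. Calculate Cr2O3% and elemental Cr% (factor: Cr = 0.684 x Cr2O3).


Cr2O3% = 0.192 / 8.1 x 100 = 2.37%
Cr% = 2.37 x 0.684 = 1.62%


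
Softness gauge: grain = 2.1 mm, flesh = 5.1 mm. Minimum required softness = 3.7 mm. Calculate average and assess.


Average = (2.1 + 5.1) / 2 = 3.60 mm
Minimum = 3.7 mm
Meets requirement: No


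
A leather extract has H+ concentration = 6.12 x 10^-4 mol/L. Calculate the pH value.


pH = 3.21

pH = -log10[H+]
pH = -log10(6.12 x 10^-4) = 3.21


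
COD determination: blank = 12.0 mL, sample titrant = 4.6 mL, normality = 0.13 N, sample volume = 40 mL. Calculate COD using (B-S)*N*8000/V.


COD = (12.0 - 4.6) x 0.13 x 8000 / 40
COD = 7.4 x 0.13 x 8000 / 40
COD = 192.4 mg/L


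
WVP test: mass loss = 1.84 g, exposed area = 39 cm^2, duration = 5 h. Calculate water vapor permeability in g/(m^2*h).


94.36 g/(m^2*h)


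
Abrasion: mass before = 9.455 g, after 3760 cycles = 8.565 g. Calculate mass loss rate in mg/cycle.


Mass loss = 9.455 - 8.565 = 0.890 g
Rate = 0.890 / 3760 x 1000 = 0.237 mg/cycle


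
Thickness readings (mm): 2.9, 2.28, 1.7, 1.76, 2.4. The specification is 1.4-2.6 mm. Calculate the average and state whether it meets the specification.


Sum = 11.04
Average = 11.04 / 5 = 2.21 mm
Specification range: 1.4 to 2.6 mm
Within spec: Yes


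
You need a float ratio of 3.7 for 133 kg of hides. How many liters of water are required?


Water = hide weight x target ratio
Water = 133 x 3.7 = 492.1 L


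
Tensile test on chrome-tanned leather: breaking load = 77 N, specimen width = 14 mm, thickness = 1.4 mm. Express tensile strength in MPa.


3.93 MPa

Cross-section = 14 x 1.4 = 19.6 mm^2
TS = 77 / 19.6 = 3.93 MPa
(1 N/mm^2 = 1 MPa)


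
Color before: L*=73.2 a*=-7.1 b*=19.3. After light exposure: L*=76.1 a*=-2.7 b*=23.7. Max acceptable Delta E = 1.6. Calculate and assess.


Delta E = 6.87
Passes: No

dL = 2.9, da = 4.4, db = 4.4
dE = sqrt((2.9)^2 + (4.4)^2 + (4.4)^2) = 6.87
Max = 1.6
Passes: No


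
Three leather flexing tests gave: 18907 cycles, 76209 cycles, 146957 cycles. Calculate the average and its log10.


Average = 80691 cycles
log10 = 4.91


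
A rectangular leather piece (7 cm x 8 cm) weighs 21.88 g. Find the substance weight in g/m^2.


Area = 7 x 8 = 56 cm^2
SW = 21.88 / 56 x 10000 = 3907.1 g/m^2


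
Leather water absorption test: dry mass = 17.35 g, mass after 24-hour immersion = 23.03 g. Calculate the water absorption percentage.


Water absorbed = 23.03 - 17.35 = 5.68 g
WA% = 5.68 / 17.35 x 100 = 32.7%


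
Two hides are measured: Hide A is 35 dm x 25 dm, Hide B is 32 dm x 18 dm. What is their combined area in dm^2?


Hide A area = 35 x 25 = 875 dm^2
Hide B area = 32 x 18 = 576 dm^2
Total = 875 + 576 = 1451 dm^2


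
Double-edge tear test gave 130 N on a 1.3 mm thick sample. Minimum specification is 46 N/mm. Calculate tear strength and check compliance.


Tear strength = 130 / 1.3 = 100.0 N/mm
Required minimum = 46 N/mm
Compliant: Yes


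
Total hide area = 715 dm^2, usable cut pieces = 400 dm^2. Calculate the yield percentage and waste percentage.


Yield = 55.9%
Waste = 44.1%

Yield = 400 / 715 x 100 = 55.9%
Waste = 715 - 400 = 315 dm^2
Waste% = 100 - 55.9 = 44.1%


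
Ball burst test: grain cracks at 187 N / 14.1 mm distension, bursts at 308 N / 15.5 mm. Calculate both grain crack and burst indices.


Crack index = 13.3 N/mm
Burst index = 19.9 N/mm

Crack index = 187 / 14.1 = 13.3 N/mm
Burst index = 308 / 15.5 = 19.9 N/mm


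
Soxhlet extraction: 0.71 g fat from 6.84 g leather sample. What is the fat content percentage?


10.4%


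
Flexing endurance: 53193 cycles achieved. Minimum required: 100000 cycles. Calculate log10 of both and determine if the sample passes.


log10(53193) = 4.73
log10(100000) = 5.00
Passes: No


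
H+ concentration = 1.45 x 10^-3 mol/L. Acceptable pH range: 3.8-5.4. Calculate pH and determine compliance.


pH = -log10(1.45 x 10^-3) = 2.84
Range: 3.8 to 5.4
Compliant: No


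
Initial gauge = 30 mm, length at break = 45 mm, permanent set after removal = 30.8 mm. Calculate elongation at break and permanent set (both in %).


Elongation at break = 50.0%
Permanent set = 2.7%

Elongation at break = (45 - 30) / 30 x 100 = 50.0%
Permanent set = (30.8 - 30) / 30 x 100 = 2.7%


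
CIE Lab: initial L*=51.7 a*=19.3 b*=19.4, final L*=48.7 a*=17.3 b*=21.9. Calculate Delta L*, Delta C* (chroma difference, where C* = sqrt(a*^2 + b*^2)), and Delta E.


Delta L* = -3.0
Delta C* = 0.54
Delta E = 4.39


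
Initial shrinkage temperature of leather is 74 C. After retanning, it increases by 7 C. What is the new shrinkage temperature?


New Ts = 74 + 7 = 81 C


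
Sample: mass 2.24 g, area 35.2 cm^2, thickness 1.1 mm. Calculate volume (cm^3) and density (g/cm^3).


Thickness in cm = 1.1 / 10 = 0.11 cm
Volume = 35.2 x 0.11 = 3.872 cm^3
Density = 2.24 / 3.872 = 0.579 g/cm^3


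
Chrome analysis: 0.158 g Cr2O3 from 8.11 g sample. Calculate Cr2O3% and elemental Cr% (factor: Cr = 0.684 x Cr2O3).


Cr2O3 = 1.95%
Cr = 1.33%

Cr2O3% = 0.158 / 8.11 x 100 = 1.95%
Cr% = 1.95 x 0.684 = 1.33%


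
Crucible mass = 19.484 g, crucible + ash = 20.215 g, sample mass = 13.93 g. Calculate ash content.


Ash mass = 20.215 - 19.484 = 0.731 g
Ash% = 0.731 / 13.93 x 100 = 5.25%


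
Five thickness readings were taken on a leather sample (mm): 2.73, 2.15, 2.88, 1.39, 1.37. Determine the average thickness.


Sum = 2.73 + 2.15 + 2.88 + 1.39 + 1.37 = 10.52
Average = 10.52 / 5 = 2.10 mm


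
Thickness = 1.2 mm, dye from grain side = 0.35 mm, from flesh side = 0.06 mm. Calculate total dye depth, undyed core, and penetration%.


Total dyed = 0.35 + 0.06 = 0.41 mm
Undyed core = 1.2 - 0.41 = 0.79 mm
Penetration = 0.41 / 1.2 x 100 = 34.2%


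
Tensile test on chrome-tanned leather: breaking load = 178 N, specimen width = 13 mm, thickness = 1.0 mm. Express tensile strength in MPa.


13.69 MPa

Cross-section = 13 x 1.0 = 13.0 mm^2
TS = 178 / 13.0 = 13.69 MPa
(1 N/mm^2 = 1 MPa)


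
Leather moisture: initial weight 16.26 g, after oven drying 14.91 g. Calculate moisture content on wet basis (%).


Moisture = 16.26 - 14.91 = 1.35 g
MC = 1.35 / 16.26 x 100 = 8.3%


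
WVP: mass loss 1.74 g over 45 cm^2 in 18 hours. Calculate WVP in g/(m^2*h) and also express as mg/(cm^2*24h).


WVP = 1.74 / (45 x 18) x 10000 = 21.48 g/(m^2*h)
Mass loss in mg = 1.74 x 1000 = 1740 mg
Per cm^2 per 24h in mg: 1740 x 24 / (45 x 18) = 41760 / 810 = 51.56 mg/(cm^2*24h)


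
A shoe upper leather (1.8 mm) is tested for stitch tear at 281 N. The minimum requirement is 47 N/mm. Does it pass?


STS = 156.1 N/mm
Passes: Yes

STS = 281 / 1.8 = 156.1 N/mm
Minimum required: 47 N/mm
Passes: Yes


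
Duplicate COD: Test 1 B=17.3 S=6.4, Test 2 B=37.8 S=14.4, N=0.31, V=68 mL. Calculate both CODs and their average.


COD1 = 397.5 mg/L
COD2 = 853.4 mg/L
Average = 625.5 mg/L

COD1 = (17.3 - 6.4) x 0.31 x 8000 / 68 = 397.5 mg/L
COD2 = (37.8 - 14.4) x 0.31 x 8000 / 68 = 853.4 mg/L
Average = (397.5 + 853.4) / 2 = 625.5 mg/L


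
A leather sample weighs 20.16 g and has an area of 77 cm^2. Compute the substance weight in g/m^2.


2618.2 g/m^2

Substance weight = mass / area x 10000
SW = 20.16 / 77 x 10000
SW = 2618.2 g/m^2


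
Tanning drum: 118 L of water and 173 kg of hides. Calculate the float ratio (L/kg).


0.7

Float ratio = water / hide weight
Ratio = 118 / 173 = 0.7


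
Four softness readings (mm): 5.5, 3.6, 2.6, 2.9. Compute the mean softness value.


Sum = 5.5 + 3.6 + 2.6 + 2.9
Mean = 14.6 / 4 = 3.65 mm


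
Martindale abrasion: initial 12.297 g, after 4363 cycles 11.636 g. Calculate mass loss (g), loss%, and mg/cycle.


Loss = 12.297 - 11.636 = 0.661 g
Loss% = 0.661 / 12.297 x 100 = 5.38%
Rate = 0.661 / 4363 x 1000 = 0.152 mg/cycle


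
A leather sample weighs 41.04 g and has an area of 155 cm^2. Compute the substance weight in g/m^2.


Substance weight = mass / area x 10000
SW = 41.04 / 155 x 10000
SW = 2647.7 g/m^2


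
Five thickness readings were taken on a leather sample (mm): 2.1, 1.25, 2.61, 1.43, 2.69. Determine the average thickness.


Sum = 2.1 + 1.25 + 2.61 + 1.43 + 2.69 = 10.08
Average = 10.08 / 5 = 2.02 mm


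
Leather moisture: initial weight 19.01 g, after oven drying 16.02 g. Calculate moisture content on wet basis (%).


Moisture = 19.01 - 16.02 = 2.99 g
MC = 2.99 / 19.01 x 100 = 15.7%


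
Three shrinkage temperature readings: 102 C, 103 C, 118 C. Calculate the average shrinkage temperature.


Average = (102 + 103 + 118) / 3
Average = 323 / 3 = 107.7 C


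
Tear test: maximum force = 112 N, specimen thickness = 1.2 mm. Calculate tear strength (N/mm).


Tear strength = force / thickness
Tear = 112 / 1.2 = 93.3 N/mm


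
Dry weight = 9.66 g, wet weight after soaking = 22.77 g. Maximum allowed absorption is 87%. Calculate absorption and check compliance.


WA = (22.77 - 9.66) / 9.66 x 100 = 135.7%
Maximum allowed: 87%
Compliant: No


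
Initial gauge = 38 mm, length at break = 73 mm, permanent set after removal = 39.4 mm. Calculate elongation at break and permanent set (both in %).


Elongation at break = 92.1%
Permanent set = 3.7%

Elongation at break = (73 - 38) / 38 x 100 = 92.1%
Permanent set = (39.4 - 38) / 38 x 100 = 3.7%


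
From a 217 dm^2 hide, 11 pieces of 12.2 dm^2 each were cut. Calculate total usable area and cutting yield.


Total usable = 11 x 12.2 = 134.2 dm^2
Yield = 134.2 / 217 x 100 = 61.8%


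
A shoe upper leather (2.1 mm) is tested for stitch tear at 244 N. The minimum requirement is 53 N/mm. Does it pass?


STS = 244 / 2.1 = 116.2 N/mm
Minimum required: 53 N/mm
Passes: Yes


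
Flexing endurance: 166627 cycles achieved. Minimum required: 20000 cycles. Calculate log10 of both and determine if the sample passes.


Achieved: log10 = 5.22
Required: log10 = 4.30
Passes: Yes

log10(166627) = 5.22
log10(20000) = 4.30
Passes: Yes


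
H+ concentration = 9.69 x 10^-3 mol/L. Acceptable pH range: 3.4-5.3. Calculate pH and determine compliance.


pH = 2.01
Compliant: No


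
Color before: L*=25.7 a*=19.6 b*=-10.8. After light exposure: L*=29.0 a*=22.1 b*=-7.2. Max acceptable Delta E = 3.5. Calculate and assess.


Delta E = 5.49
Passes: No

dL = 3.3, da = 2.5, db = 3.6
dE = sqrt((3.3)^2 + (2.5)^2 + (3.6)^2) = 5.49
Max = 3.5
Passes: No


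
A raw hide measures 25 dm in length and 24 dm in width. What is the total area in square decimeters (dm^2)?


600 dm^2


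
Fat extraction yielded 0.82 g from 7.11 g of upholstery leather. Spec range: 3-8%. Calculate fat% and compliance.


Fat% = 0.82 / 7.11 x 100 = 11.5%
Spec range: 3-8%
Compliant: No


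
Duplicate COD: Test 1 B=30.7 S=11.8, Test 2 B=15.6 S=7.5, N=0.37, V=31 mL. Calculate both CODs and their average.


COD1 = 1804.6 mg/L
COD2 = 773.4 mg/L
Average = 1289.0 mg/L

COD1 = (30.7 - 11.8) x 0.37 x 8000 / 31 = 1804.6 mg/L
COD2 = (15.6 - 7.5) x 0.37 x 8000 / 31 = 773.4 mg/L
Average = (1804.6 + 773.4) / 2 = 1289.0 mg/L


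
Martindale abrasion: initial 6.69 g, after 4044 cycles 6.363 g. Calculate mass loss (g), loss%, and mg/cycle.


Loss = 6.69 - 6.363 = 0.327 g
Loss% = 0.327 / 6.69 x 100 = 4.89%
Rate = 0.327 / 4044 x 1000 = 0.081 mg/cycle


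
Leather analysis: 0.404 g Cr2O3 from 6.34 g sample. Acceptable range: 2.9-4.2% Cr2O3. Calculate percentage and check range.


Cr2O3% = 0.404 / 6.34 x 100 = 6.37%
Acceptable range: 2.9 to 4.2%
Within range: No


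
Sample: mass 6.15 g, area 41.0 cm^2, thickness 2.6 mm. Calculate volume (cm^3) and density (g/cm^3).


Thickness in cm = 2.6 / 10 = 0.26 cm
Volume = 41.0 x 0.26 = 10.660 cm^3
Density = 6.15 / 10.660 = 0.577 g/cm^3


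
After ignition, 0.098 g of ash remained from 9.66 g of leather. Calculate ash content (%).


1.01%


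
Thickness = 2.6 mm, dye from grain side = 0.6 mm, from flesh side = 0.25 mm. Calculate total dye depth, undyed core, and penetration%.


Total dyed = 0.85 mm
Undyed core = 1.75 mm
Penetration = 32.7%


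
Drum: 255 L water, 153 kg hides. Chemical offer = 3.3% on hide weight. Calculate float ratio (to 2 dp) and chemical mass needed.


Float ratio = 1.67
Chemical needed = 5.049 kg

Float ratio = 255 / 153 = 1.67
Chemical = 153 x 3.3 / 100 = 5.049 kg


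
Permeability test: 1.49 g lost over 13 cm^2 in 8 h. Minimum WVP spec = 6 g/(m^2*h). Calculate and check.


WVP = 143.27 g/(m^2*h)
Meets specification: Yes

WVP = 1.49 / (13 x 8) x 10000 = 143.27 g/(m^2*h)
Minimum: 6 g/(m^2*h)
Meets spec: Yes


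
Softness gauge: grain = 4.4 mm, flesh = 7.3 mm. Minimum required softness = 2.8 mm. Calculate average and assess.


Average softness = 5.85 mm
Meets requirement: Yes

Average = (4.4 + 7.3) / 2 = 5.85 mm
Minimum = 2.8 mm
Meets requirement: Yes


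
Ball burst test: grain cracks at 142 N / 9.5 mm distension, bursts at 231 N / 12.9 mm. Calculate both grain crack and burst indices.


Crack index = 142 / 9.5 = 14.9 N/mm
Burst index = 231 / 12.9 = 17.9 N/mm


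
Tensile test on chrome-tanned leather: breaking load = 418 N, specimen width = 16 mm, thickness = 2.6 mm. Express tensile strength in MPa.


10.05 MPa


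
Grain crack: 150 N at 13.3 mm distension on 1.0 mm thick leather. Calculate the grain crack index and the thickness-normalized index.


Crack index = 150 / 13.3 = 11.3 N/mm
Normalized = 11.3 / 1.0 = 11.3 N/mm per mm


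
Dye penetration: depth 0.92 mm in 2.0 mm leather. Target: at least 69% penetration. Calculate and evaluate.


Penetration = 46.0%
Meets target: No

Penetration = 0.92 / 2.0 x 100 = 46.0%
Target: 69%
Meets target: No


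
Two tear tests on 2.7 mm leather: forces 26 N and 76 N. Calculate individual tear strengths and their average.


Tear 1 = 26 / 2.7 = 9.6 N/mm
Tear 2 = 76 / 2.7 = 28.1 N/mm
Average = (9.6 + 28.1) / 2 = 18.9 N/mm


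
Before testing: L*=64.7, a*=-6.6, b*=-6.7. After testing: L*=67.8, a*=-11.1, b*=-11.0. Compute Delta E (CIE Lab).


dL = 67.8 - 64.7 = 3.1
da = -11.1 - (-6.6) = -4.5
db = -11.0 - (-6.7) = -4.3
dE = sqrt((3.1)^2 + (-4.5)^2 + (-4.3)^2) = 6.95


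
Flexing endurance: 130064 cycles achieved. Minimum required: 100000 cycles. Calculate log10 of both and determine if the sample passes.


log10(130064) = 5.11
log10(100000) = 5.00
Passes: Yes


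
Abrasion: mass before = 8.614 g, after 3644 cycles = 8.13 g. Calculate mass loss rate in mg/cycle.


0.133 mg/cycle

Mass loss = 8.614 - 8.13 = 0.484 g
Rate = 0.484 / 3644 x 1000 = 0.133 mg/cycle


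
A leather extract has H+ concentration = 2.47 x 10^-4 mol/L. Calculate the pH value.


pH = -log10[H+]
pH = -log10(2.47 x 10^-4) = 3.61


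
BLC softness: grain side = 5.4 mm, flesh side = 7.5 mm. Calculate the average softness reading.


Average = (5.4 + 7.5) / 2
Average = 6.45 mm


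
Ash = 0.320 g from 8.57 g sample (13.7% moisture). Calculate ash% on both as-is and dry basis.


As-is ash = 3.73%
Dry-basis ash = 4.33%

As-is ash% = 0.320 / 8.57 x 100 = 3.73%
Dry mass = 8.57 x (100 - 13.7) / 100 = 7.39591 g
Dry-basis ash% = 0.320 / 7.39591 x 100 = 4.33%


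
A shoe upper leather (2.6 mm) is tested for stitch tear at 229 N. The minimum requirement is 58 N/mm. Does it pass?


STS = 229 / 2.6 = 88.1 N/mm
Minimum required: 58 N/mm
Passes: Yes


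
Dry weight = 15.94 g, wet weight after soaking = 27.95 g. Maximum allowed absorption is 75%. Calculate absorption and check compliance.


WA = (27.95 - 15.94) / 15.94 x 100 = 75.3%
Maximum allowed: 75%
Compliant: No


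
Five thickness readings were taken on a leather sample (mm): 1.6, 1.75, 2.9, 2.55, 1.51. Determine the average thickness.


2.06 mm


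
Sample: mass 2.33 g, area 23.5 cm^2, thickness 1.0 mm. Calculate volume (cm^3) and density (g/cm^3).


Volume = 2.350 cm^3
Density = 0.991 g/cm^3


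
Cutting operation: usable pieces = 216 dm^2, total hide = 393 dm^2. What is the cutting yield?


Yield = usable / total x 100
Yield = 216 / 393 x 100 = 55.0%


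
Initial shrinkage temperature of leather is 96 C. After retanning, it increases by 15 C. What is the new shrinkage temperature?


New Ts = 96 + 15 = 111 C


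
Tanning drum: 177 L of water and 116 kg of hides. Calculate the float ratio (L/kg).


1.5

Float ratio = water / hide weight
Ratio = 177 / 116 = 1.5


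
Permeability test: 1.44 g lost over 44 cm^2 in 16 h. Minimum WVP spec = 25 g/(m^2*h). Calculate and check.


WVP = 1.44 / (44 x 16) x 10000 = 20.45 g/(m^2*h)
Minimum: 25 g/(m^2*h)
Meets spec: No


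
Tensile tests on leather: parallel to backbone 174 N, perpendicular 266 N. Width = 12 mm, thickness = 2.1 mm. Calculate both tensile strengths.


Area = 12 x 2.1 = 25.2 mm^2
TS (parallel) = 174 / 25.2 = 6.90 N/mm^2
TS (perpendicular) = 266 / 25.2 = 10.56 N/mm^2


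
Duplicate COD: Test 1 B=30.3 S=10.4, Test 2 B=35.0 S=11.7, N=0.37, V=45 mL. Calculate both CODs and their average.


COD1 = 1309.0 mg/L
COD2 = 1532.6 mg/L
Average = 1420.8 mg/L

COD1 = (30.3 - 10.4) x 0.37 x 8000 / 45 = 1309.0 mg/L
COD2 = (35.0 - 11.7) x 0.37 x 8000 / 45 = 1532.6 mg/L
Average = (1309.0 + 1532.6) / 2 = 1420.8 mg/L


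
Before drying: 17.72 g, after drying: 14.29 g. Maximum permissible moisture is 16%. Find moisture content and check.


MC = (17.72 - 14.29) / 17.72 x 100 = 19.4%
Maximum: 16%
Acceptable: No


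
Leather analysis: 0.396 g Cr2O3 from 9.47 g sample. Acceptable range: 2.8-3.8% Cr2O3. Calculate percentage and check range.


Cr2O3 = 4.18%
Within range: No


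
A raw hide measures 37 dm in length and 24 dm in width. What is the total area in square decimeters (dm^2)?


888 dm^2

Area = length x width
Area = 37 x 24 = 888 dm^2


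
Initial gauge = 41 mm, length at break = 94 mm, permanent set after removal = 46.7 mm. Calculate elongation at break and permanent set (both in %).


Elongation at break = 129.3%
Permanent set = 13.9%

Elongation at break = (94 - 41) / 41 x 100 = 129.3%
Permanent set = (46.7 - 41) / 41 x 100 = 13.9%


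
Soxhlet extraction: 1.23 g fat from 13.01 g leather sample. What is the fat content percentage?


Fat content = 1.23 / 13.01 x 100
Fat = 9.5%


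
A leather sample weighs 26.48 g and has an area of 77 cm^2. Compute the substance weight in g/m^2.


Substance weight = mass / area x 10000
SW = 26.48 / 77 x 10000
SW = 3439.0 g/m^2


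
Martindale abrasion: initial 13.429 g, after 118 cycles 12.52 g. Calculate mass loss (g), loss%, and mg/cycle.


Mass loss = 0.909 g
Loss = 6.77%
Rate = 7.703 mg/cycle


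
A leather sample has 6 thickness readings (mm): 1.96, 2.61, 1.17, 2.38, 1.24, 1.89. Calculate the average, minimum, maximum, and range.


Average = 1.88 mm
Min = 1.17 mm
Max = 2.61 mm
Range = 1.44 mm

Sum = 11.25
Average = 11.25 / 6 = 1.88 mm
Minimum = 1.17 mm
Maximum = 2.61 mm
Range = 2.61 - 1.17 = 1.44 mm


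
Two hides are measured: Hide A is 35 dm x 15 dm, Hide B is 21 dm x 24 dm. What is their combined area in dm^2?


1029 dm^2

Hide A area = 35 x 15 = 525 dm^2
Hide B area = 21 x 24 = 504 dm^2
Total = 525 + 504 = 1029 dm^2


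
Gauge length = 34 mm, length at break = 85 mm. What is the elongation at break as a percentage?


Extension = 85 - 34 = 51 mm
Elongation = 51 / 34 x 100 = 150.0%


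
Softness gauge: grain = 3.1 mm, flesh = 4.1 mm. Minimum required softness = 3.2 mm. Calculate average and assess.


Average = (3.1 + 4.1) / 2 = 3.60 mm
Minimum = 3.2 mm
Meets requirement: Yes


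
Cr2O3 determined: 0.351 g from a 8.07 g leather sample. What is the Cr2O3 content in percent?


4.35%

Cr2O3% = 0.351 / 8.07 x 100
Cr2O3% = 4.35%


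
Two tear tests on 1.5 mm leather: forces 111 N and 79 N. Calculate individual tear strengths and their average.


Tear 1 = 74.0 N/mm
Tear 2 = 52.7 N/mm
Average = 63.4 N/mm


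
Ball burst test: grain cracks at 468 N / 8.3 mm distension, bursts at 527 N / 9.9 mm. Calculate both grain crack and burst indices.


Crack index = 56.4 N/mm
Burst index = 53.2 N/mm


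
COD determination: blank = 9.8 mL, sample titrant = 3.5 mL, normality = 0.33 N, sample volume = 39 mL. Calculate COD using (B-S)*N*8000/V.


COD = (9.8 - 3.5) x 0.33 x 8000 / 39
COD = 6.3 x 0.33 x 8000 / 39
COD = 426.5 mg/L


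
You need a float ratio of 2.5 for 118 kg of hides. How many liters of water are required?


Water = hide weight x target ratio
Water = 118 x 2.5 = 295.0 L


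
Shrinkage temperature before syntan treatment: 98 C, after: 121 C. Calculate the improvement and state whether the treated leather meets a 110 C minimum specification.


Improvement = 121 - 98 = 23 C
Spec check: 121 C >= 110 C? Yes


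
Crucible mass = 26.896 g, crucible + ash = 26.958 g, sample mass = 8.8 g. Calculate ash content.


Ash mass = 26.958 - 26.896 = 0.062 g
Ash% = 0.062 / 8.8 x 100 = 0.70%


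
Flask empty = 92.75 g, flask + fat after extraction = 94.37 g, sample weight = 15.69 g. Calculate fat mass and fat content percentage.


Fat mass = 94.37 - 92.75 = 1.62 g
Fat% = 1.62 / 15.69 x 100 = 10.3%


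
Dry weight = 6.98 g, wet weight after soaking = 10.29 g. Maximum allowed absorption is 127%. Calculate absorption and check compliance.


WA = (10.29 - 6.98) / 6.98 x 100 = 47.4%
Maximum allowed: 127%
Compliant: Yes


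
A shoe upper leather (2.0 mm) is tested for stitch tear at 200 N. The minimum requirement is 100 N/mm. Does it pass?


STS = 200 / 2.0 = 100.0 N/mm
Minimum required: 100 N/mm
Passes: Yes


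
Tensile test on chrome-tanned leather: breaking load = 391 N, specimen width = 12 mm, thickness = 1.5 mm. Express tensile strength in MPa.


Cross-section = 12 x 1.5 = 18.0 mm^2
TS = 391 / 18.0 = 21.72 MPa
(1 N/mm^2 = 1 MPa)


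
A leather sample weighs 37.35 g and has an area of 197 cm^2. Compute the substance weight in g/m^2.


1895.9 g/m^2


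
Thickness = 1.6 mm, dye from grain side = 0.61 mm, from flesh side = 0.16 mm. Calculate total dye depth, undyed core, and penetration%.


Total dyed = 0.77 mm
Undyed core = 0.83 mm
Penetration = 48.1%

Total dyed = 0.61 + 0.16 = 0.77 mm
Undyed core = 1.6 - 0.77 = 0.83 mm
Penetration = 0.77 / 1.6 x 100 = 48.1%


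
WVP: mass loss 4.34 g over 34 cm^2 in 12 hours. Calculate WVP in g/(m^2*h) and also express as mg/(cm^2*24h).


WVP = 106.37 g/(m^2*h)
Daily rate = 255.29 mg/(cm^2*24h)


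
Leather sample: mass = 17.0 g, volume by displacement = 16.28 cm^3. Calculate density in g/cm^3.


Density = mass / volume
Density = 17.0 / 16.28 = 1.044 g/cm^3


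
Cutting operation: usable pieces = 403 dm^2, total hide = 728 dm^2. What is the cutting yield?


Yield = usable / total x 100
Yield = 403 / 728 x 100 = 55.4%


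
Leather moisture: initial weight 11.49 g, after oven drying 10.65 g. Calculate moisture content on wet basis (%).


Moisture = 11.49 - 10.65 = 0.84 g
MC = 0.84 / 11.49 x 100 = 7.3%


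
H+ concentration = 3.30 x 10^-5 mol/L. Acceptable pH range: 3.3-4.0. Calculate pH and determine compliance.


pH = 4.48
Compliant: No


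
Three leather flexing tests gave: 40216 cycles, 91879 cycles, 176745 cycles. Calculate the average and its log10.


Average = (40216 + 91879 + 176745) / 3 = 102947 cycles
log10(102947) = 5.01


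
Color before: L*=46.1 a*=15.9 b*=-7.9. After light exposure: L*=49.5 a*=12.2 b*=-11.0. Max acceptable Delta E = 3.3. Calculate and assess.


Delta E = 5.90
Passes: No

dL = 3.4, da = -3.7, db = -3.1
dE = sqrt((3.4)^2 + (-3.7)^2 + (-3.1)^2) = 5.90
Max = 3.3
Passes: No


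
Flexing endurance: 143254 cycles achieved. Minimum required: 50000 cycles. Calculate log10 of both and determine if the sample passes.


log10(143254) = 5.16
log10(50000) = 4.70
Passes: Yes


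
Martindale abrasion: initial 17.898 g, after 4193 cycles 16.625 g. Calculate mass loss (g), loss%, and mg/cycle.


Mass loss = 1.273 g
Loss = 7.11%
Rate = 0.304 mg/cycle


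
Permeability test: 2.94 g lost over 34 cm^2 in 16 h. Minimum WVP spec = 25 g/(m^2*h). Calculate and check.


WVP = 2.94 / (34 x 16) x 10000 = 54.04 g/(m^2*h)
Minimum: 25 g/(m^2*h)
Meets spec: Yes


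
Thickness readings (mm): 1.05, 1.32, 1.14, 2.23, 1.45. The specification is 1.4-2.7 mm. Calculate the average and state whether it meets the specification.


Sum = 7.19
Average = 7.19 / 5 = 1.44 mm
Specification range: 1.4 to 2.7 mm
Within spec: Yes


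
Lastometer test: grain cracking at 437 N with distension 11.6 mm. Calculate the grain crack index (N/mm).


37.7 N/mm

Grain crack index = force / distension
Index = 437 / 11.6 = 37.7 N/mm


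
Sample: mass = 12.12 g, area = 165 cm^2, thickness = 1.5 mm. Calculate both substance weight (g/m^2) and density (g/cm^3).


SW = 12.12 / 165 x 10000 = 734.5 g/m^2
Volume = 165 x 1.5 / 10 = 24.75 cm^3
Density = 12.12 / 24.75 = 0.490 g/cm^3
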